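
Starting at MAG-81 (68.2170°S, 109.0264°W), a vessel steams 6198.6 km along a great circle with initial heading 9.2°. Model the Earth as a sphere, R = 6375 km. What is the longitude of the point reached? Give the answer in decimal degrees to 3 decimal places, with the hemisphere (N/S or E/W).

δ = d/R = 6198.6/6375 = 0.972329 rad
φ₂ = arcsin(sin φ₁ cos δ + cos φ₁ sin δ cos θ)
   = arcsin(-0.92860·0.56338 + 0.37109·0.82620·0.98714) = -12.73820°
λ₂ = λ₁ + atan2(sin θ sin δ cos φ₁, cos δ − sin φ₁ sin φ₂) = -101.24309°

101.243°W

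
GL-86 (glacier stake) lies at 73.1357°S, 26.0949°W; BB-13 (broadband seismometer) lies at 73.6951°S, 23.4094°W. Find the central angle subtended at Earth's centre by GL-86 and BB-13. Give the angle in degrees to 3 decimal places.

0.949°

Δφ = -0.5594°,  Δλ = 2.6855°
a = sin²(Δφ/2) + cos φ₁ cos φ₂ sin²(Δλ/2) = 0.000069
c = 2·arcsin(√a) = 0.016560 rad = 0.9488°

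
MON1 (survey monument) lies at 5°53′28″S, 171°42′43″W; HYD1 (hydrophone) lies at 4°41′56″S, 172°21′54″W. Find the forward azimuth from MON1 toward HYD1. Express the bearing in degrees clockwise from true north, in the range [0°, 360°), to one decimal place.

331.4°

MON1: φ = -5.89111°, λ = -171.71194°
HYD1: φ = -4.69889°, λ = -172.36500°
Δλ = -0.6531°
y = sin Δλ · cos φ₂ = -0.011359
x = cos φ₁ sin φ₂ − sin φ₁ cos φ₂ cos Δλ = 0.020800
θ = atan2(y, x) = -28.6400° → 331.3600° (mod 360°)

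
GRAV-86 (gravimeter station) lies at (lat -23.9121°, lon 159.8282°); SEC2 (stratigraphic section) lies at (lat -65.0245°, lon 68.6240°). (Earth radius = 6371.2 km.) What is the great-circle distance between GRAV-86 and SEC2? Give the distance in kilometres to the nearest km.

7666 km

Δφ = -41.1124°,  Δλ = -91.2042°
a = sin²(Δφ/2) + cos φ₁ cos φ₂ sin²(Δλ/2) = 0.320340
c = 2·arcsin(√a) = 1.203258 rad = 68.9416°
d = R·c = 6371.2 × 1.203258 = 7666.2 km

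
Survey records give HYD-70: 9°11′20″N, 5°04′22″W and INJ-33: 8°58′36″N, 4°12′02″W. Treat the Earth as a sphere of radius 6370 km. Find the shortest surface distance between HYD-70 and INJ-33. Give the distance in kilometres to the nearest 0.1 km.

98.6 km

HYD-70: φ = +9.18889°, λ = -5.07278°
INJ-33: φ = +8.97667°, λ = -4.20056°
Δφ = -0.2122°,  Δλ = 0.8722°
a = sin²(Δφ/2) + cos φ₁ cos φ₂ sin²(Δλ/2) = 0.000060
c = 2·arcsin(√a) = 0.015482 rad = 0.8870°
d = R·c = 6370 × 0.015482 = 98.6 km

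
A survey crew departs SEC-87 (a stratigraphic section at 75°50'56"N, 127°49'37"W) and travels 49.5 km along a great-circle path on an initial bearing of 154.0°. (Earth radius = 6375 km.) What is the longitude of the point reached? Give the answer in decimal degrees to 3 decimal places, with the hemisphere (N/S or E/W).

SEC-87: φ = +75.84889°, λ = -127.82694°
δ = d/R = 49.5/6375 = 0.007765 rad
φ₂ = arcsin(sin φ₁ cos δ + cos φ₁ sin δ cos θ)
   = arcsin(0.96965·0.99997 + 0.24448·0.00776·-0.89879) = 75.44775°
λ₂ = λ₁ + atan2(sin θ sin δ cos φ₁, cos δ − sin φ₁ sin φ₂) = -127.05075°

127.051°W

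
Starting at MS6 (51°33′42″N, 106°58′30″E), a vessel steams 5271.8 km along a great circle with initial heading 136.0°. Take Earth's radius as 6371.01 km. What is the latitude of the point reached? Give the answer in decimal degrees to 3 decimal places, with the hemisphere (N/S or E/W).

11.586°N

MS6: φ = +51.56167°, λ = +106.97500°
δ = d/R = 5271.8/6371.01 = 0.827467 rad
φ₂ = arcsin(sin φ₁ cos δ + cos φ₁ sin δ cos θ)
   = arcsin(0.78328·0.67674 + 0.62167·0.73622·-0.71934) = 11.58638°
λ₂ = λ₁ + atan2(sin θ sin δ cos φ₁, cos δ − sin φ₁ sin φ₂) = 138.44547°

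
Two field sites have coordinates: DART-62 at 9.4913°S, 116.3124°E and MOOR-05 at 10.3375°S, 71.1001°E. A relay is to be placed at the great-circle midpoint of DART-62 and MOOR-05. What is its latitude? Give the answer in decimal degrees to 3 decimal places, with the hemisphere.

10.721°S

Bx = cos φ₂ cos Δλ = 0.693047,  By = cos φ₂ sin Δλ = -0.698202
φₘ = atan2(sin φ₁ + sin φ₂, √((cos φ₁ + Bx)² + By²)) = -10.72111°
λₘ = λ₁ + atan2(By, cos φ₁ + Bx) = 93.73704°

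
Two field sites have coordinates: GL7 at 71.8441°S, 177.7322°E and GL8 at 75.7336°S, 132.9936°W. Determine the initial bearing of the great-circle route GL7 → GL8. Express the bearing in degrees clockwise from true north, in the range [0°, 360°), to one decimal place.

128.6°

Δλ = 49.2742°
y = sin Δλ · cos φ₂ = 0.186755
x = cos φ₁ sin φ₂ − sin φ₁ cos φ₂ cos Δλ = -0.149218
θ = atan2(y, x) = 128.6249° → 128.6249° (mod 360°)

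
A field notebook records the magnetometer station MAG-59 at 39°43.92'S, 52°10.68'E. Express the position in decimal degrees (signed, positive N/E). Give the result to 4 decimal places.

-39.7320°, +52.1780°

lat: 39.7320° S → -39.7320°
lon: 52.1780° E → +52.1780°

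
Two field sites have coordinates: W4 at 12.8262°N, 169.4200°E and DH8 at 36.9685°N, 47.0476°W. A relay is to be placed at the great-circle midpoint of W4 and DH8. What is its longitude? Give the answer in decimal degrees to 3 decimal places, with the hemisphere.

Bx = cos φ₂ cos Δλ = -0.642523,  By = cos φ₂ sin Δλ = 0.474880
φₘ = atan2(sin φ₁ + sin φ₂, √((cos φ₁ + Bx)² + By²)) = 54.85098°
λₘ = λ₁ + atan2(By, cos φ₁ + Bx) = -135.58083°

135.581°W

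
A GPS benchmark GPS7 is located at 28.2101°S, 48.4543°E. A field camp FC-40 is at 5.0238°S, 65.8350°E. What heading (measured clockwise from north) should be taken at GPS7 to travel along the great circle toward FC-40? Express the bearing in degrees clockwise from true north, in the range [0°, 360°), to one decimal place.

38.6°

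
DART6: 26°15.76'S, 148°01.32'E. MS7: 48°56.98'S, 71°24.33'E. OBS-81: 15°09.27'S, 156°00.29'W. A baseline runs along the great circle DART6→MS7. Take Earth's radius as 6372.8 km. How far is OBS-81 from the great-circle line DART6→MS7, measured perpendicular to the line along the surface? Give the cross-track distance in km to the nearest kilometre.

3701 km

DART6: φ = -26.26267°, λ = +148.02200°
MS7: φ = -48.94967°, λ = +71.40550°
OBS-81: φ = -15.15450°, λ = -156.00483°
δ₁₃ = central angle DART6→OBS-81 = 0.927241 rad  (haversine)
θ₁₃ = bearing DART6→OBS-81 = 89.673°,  θ₁₂ = bearing DART6→MS7 = 226.371°
dₓₜ = R·arcsin(sin δ₁₃ · sin(θ₁₃ − θ₁₂)) = 6372.8·arcsin(0.79997·sin(-136.697°)) = -3701.066 km
|dₓₜ| = 3701.066 km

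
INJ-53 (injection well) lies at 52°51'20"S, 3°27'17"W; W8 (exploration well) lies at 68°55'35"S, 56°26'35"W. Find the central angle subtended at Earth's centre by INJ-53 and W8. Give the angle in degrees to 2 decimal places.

29.01°

INJ-53: φ = -52.85556°, λ = -3.45472°
W8: φ = -68.92639°, λ = -56.44306°
Δφ = -16.0708°,  Δλ = -52.9883°
a = sin²(Δφ/2) + cos φ₁ cos φ₂ sin²(Δλ/2) = 0.062748
c = 2·arcsin(√a) = 0.506386 rad = 29.0138°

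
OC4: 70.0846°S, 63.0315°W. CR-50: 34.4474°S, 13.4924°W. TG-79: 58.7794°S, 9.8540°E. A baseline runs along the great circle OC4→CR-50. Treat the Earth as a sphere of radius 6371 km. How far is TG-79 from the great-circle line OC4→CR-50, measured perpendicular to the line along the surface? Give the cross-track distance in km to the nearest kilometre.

2293 km

δ₁₃ = central angle OC4→TG-79 = 0.543325 rad  (haversine)
θ₁₃ = bearing OC4→TG-79 = 106.622°,  θ₁₂ = bearing OC4→CR-50 = 63.674°
dₓₜ = R·arcsin(sin δ₁₃ · sin(θ₁₃ − θ₁₂)) = 6371·arcsin(0.51699·sin(42.948°)) = 2293.342 km
|dₓₜ| = 2293.342 km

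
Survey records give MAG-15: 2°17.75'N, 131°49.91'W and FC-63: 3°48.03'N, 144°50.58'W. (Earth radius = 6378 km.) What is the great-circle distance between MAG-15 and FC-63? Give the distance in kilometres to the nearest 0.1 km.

1455.9 km

MAG-15: φ = +2.29583°, λ = -131.83183°
FC-63: φ = +3.80050°, λ = -144.84300°
Δφ = 1.5047°,  Δλ = -13.0112°
a = sin²(Δφ/2) + cos φ₁ cos φ₂ sin²(Δλ/2) = 0.012971
c = 2·arcsin(√a) = 0.228274 rad = 13.0791°
d = R·c = 6378 × 0.228274 = 1455.9 km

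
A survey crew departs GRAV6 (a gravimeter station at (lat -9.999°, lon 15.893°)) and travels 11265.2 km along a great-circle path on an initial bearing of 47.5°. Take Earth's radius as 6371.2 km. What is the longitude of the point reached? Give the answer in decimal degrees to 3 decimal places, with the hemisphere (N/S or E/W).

112.056°E

δ = d/R = 11265.2/6371.2 = 1.768144 rad
φ₂ = arcsin(sin φ₁ cos δ + cos φ₁ sin δ cos θ)
   = arcsin(-0.17363·-0.19607 + 0.98481·0.98059·0.67559) = 43.35040°
λ₂ = λ₁ + atan2(sin θ sin δ cos φ₁, cos δ − sin φ₁ sin φ₂) = 112.05582°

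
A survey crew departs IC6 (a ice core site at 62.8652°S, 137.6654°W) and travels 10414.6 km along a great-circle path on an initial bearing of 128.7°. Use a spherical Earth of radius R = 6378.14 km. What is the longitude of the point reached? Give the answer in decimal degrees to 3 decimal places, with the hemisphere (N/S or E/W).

10.822°W

δ = d/R = 10414.6/6378.14 = 1.632858 rad
φ₂ = arcsin(sin φ₁ cos δ + cos φ₁ sin δ cos θ)
   = arcsin(-0.88994·-0.06202 + 0.45609·0.99807·-0.62524) = -13.26288°
λ₂ = λ₁ + atan2(sin θ sin δ cos φ₁, cos δ − sin φ₁ sin φ₂) = -10.82158°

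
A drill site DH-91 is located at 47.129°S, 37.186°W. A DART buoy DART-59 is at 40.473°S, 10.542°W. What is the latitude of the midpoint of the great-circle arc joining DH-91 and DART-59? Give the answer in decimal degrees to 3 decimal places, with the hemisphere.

Bx = cos φ₂ cos Δλ = 0.679932,  By = cos φ₂ sin Δλ = 0.341138
φₘ = atan2(sin φ₁ + sin φ₂, √((cos φ₁ + Bx)² + By²)) = -44.57963°
λₘ = λ₁ + atan2(By, cos φ₁ + Bx) = -23.10745°

44.580°S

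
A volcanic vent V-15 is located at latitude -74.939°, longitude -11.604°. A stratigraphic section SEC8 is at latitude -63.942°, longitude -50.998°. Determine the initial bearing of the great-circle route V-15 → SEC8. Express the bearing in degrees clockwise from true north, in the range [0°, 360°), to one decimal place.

288.7°

Δλ = -39.3940°
y = sin Δλ · cos φ₂ = -0.278789
x = cos φ₁ sin φ₂ − sin φ₁ cos φ₂ cos Δλ = 0.094381
θ = atan2(y, x) = -71.2970° → 288.7030° (mod 360°)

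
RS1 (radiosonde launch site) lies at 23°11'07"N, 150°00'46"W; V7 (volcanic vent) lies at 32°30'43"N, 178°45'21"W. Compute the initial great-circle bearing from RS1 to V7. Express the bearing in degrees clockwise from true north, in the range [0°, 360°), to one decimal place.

296.6°

RS1: φ = +23.18528°, λ = -150.01278°
V7: φ = +32.51194°, λ = -178.75583°
Δλ = -28.7431°
y = sin Δλ · cos φ₂ = -0.405518
x = cos φ₁ sin φ₂ − sin φ₁ cos φ₂ cos Δλ = 0.202971
θ = atan2(y, x) = -63.4110° → 296.5890° (mod 360°)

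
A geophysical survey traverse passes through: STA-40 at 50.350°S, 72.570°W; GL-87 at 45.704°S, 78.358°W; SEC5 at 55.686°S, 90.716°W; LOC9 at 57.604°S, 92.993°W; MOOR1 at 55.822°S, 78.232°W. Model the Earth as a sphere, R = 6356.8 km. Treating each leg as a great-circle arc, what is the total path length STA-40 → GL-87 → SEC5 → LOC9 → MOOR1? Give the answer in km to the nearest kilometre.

STA-40→GL-87: c = 0.105478 rad, d = 670.50 km
GL-87→SEC5: c = 0.220719 rad, d = 1403.07 km
SEC5→LOC9: c = 0.039971 rad, d = 254.09 km
LOC9→MOOR1: c = 0.144464 rad, d = 918.33 km
Total = 670.50 + 1403.07 + 254.09 + 918.33 = 3245.98 km

3246 km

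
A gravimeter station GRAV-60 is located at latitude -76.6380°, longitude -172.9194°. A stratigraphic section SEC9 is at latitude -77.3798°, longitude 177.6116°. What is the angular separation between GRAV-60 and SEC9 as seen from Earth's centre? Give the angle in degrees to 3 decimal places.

2.251°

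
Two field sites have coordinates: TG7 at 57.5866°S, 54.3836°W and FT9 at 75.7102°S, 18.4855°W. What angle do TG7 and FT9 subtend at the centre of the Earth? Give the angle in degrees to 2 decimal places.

22.29°

Δφ = -18.1236°,  Δλ = 35.8981°
a = sin²(Δφ/2) + cos φ₁ cos φ₂ sin²(Δλ/2) = 0.037371
c = 2·arcsin(√a) = 0.389082 rad = 22.2927°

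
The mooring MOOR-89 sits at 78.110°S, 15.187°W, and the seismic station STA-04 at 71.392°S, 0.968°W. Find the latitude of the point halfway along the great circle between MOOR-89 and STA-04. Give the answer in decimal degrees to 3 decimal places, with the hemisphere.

Bx = cos φ₂ cos Δλ = 0.309316,  By = cos φ₂ sin Δλ = 0.078378
φₘ = atan2(sin φ₁ + sin φ₂, √((cos φ₁ + Bx)² + By²)) = -74.85764°
λₘ = λ₁ + atan2(By, cos φ₁ + Bx) = -6.53931°

74.858°S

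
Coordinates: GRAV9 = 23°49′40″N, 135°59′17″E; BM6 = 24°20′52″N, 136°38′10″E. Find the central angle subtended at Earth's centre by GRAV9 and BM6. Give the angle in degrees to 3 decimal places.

0.788°

GRAV9: φ = +23.82778°, λ = +135.98806°
BM6: φ = +24.34778°, λ = +136.63611°
Δφ = 0.5200°,  Δλ = 0.6481°
a = sin²(Δφ/2) + cos φ₁ cos φ₂ sin²(Δλ/2) = 0.000047
c = 2·arcsin(√a) = 0.013747 rad = 0.7877°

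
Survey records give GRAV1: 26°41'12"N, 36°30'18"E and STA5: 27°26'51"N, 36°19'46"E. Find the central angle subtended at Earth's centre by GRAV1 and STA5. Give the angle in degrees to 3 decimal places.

0.777°

GRAV1: φ = +26.68667°, λ = +36.50500°
STA5: φ = +27.44750°, λ = +36.32944°
Δφ = 0.7608°,  Δλ = -0.1756°
a = sin²(Δφ/2) + cos φ₁ cos φ₂ sin²(Δλ/2) = 0.000046
c = 2·arcsin(√a) = 0.013556 rad = 0.7767°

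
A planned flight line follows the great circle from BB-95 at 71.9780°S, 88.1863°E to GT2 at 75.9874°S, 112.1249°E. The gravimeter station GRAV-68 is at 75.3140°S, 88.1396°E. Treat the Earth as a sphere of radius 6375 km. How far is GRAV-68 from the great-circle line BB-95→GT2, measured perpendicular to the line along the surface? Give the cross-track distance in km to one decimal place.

δ₁₃ = central angle BB-95→GRAV-68 = 0.058225 rad  (haversine)
θ₁₃ = bearing BB-95→GRAV-68 = 180.203°,  θ₁₂ = bearing BB-95→GT2 = 132.404°
dₓₜ = R·arcsin(sin δ₁₃ · sin(θ₁₃ − θ₁₂)) = 6375·arcsin(0.05819·sin(47.799°)) = 274.899 km
|dₓₜ| = 274.899 km

274.9 km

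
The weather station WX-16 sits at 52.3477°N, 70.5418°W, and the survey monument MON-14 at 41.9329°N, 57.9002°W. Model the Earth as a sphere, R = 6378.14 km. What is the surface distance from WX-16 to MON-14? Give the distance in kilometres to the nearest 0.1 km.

Δφ = -10.4148°,  Δλ = 12.6416°
a = sin²(Δφ/2) + cos φ₁ cos φ₂ sin²(Δλ/2) = 0.013746
c = 2·arcsin(√a) = 0.235026 rad = 13.4660°
d = R·c = 6378.14 × 0.235026 = 1499.0 km

1499.0 km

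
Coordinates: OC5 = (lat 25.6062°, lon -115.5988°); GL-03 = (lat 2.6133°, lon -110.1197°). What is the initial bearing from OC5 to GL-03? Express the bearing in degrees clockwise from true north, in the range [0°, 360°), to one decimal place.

Δλ = 5.4791°
y = sin Δλ · cos φ₂ = 0.095383
x = cos φ₁ sin φ₂ − sin φ₁ cos φ₂ cos Δλ = -0.388645
θ = atan2(y, x) = 166.2107° → 166.2107° (mod 360°)

166.2°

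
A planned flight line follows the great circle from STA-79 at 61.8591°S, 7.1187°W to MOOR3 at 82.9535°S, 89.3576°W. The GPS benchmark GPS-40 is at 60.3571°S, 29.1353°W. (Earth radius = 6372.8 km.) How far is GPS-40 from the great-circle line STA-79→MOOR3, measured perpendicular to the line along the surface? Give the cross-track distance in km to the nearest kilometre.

δ₁₃ = central angle STA-79→GPS-40 = 0.186575 rad  (haversine)
θ₁₃ = bearing STA-79→GPS-40 = 268.272°,  θ₁₂ = bearing STA-79→MOOR3 = 195.005°
dₓₜ = R·arcsin(sin δ₁₃ · sin(θ₁₃ − θ₁₂)) = 6372.8·arcsin(0.18549·sin(73.267°)) = 1138.108 km
|dₓₜ| = 1138.108 km

1138 km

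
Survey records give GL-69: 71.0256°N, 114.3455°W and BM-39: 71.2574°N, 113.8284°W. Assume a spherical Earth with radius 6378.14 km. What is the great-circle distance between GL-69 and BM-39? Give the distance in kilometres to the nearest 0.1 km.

31.8 km

Δφ = 0.2318°,  Δλ = 0.5171°
a = sin²(Δφ/2) + cos φ₁ cos φ₂ sin²(Δλ/2) = 0.000006
c = 2·arcsin(√a) = 0.004988 rad = 0.2858°
d = R·c = 6378.14 × 0.004988 = 31.8 km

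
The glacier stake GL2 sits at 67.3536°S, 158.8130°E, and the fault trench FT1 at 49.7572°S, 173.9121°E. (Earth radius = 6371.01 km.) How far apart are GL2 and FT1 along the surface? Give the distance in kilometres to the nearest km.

2130 km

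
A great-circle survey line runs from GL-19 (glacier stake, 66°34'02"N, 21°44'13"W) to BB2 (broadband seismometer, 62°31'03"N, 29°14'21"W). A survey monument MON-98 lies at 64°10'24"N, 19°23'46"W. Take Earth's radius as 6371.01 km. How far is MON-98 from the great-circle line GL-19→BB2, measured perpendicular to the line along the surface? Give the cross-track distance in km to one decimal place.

260.9 km

GL-19: φ = +66.56722°, λ = -21.73694°
BB2: φ = +62.51750°, λ = -29.23917°
MON-98: φ = +64.17333°, λ = -19.39611°
δ₁₃ = central angle GL-19→MON-98 = 0.045110 rad  (haversine)
θ₁₃ = bearing GL-19→MON-98 = 156.760°,  θ₁₂ = bearing GL-19→BB2 = 221.966°
dₓₜ = R·arcsin(sin δ₁₃ · sin(θ₁₃ − θ₁₂)) = 6371.01·arcsin(0.04509·sin(-65.206°)) = -260.888 km
|dₓₜ| = 260.888 km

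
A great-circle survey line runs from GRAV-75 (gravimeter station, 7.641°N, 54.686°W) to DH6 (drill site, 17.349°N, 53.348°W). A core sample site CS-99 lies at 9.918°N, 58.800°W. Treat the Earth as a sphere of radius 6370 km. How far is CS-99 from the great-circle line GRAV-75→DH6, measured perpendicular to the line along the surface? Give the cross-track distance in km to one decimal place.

480.2 km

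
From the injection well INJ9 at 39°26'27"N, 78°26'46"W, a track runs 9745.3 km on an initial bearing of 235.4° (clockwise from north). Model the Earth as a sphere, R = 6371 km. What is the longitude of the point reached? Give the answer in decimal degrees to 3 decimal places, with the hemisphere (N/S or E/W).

142.950°W

INJ9: φ = +39.44083°, λ = -78.44611°
δ = d/R = 9745.3/6371 = 1.529634 rad
φ₂ = arcsin(sin φ₁ cos δ + cos φ₁ sin δ cos θ)
   = arcsin(0.63528·0.04115 + 0.77228·0.99915·-0.56784) = -24.33188°
λ₂ = λ₁ + atan2(sin θ sin δ cos φ₁, cos δ − sin φ₁ sin φ₂) = -142.95002°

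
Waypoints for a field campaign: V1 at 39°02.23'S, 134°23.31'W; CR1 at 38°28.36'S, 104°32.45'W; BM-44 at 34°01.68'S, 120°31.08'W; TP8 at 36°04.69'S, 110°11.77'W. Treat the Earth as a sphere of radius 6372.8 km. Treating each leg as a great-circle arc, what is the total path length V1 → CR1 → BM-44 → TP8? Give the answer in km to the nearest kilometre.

5058 km

V1: φ = -39.03717°, λ = -134.38850°
CR1: φ = -38.47267°, λ = -104.54083°
BM-44: φ = -34.02800°, λ = -120.51800°
TP8: φ = -36.07817°, λ = -110.19617°
V1→CR1: c = 0.404533 rad, d = 2578.01 km
CR1→BM-44: c = 0.237502 rad, d = 1513.55 km
BM-44→TP8: c = 0.151670 rad, d = 966.56 km
Total = 2578.01 + 1513.55 + 966.56 = 5058.12 km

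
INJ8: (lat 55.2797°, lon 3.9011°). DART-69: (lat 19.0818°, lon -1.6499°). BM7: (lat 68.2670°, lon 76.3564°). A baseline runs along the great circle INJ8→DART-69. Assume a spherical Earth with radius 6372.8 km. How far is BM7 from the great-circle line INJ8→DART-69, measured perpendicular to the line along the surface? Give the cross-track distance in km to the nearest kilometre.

1819 km

δ₁₃ = central angle INJ8→BM7 = 0.596878 rad  (haversine)
θ₁₃ = bearing INJ8→BM7 = 38.913°,  θ₁₂ = bearing INJ8→DART-69 = 188.853°
dₓₜ = R·arcsin(sin δ₁₃ · sin(θ₁₃ − θ₁₂)) = 6372.8·arcsin(0.56206·sin(-149.939°)) = -1818.826 km
|dₓₜ| = 1818.826 km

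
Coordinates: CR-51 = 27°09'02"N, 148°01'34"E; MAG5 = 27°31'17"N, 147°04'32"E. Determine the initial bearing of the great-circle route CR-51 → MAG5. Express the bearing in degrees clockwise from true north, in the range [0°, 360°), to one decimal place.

CR-51: φ = +27.15056°, λ = +148.02611°
MAG5: φ = +27.52139°, λ = +147.07556°
Δλ = -0.9506°
y = sin Δλ · cos φ₂ = -0.014712
x = cos φ₁ sin φ₂ − sin φ₁ cos φ₂ cos Δλ = 0.006528
θ = atan2(y, x) = -66.0729° → 293.9271° (mod 360°)

293.9°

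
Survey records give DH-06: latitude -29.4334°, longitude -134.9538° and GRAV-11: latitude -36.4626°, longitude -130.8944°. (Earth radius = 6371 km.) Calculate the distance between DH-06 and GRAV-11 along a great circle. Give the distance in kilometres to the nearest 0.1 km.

868.3 km

Δφ = -7.0292°,  Δλ = 4.0594°
a = sin²(Δφ/2) + cos φ₁ cos φ₂ sin²(Δλ/2) = 0.004637
c = 2·arcsin(√a) = 0.136292 rad = 7.8089°
d = R·c = 6371 × 0.136292 = 868.3 km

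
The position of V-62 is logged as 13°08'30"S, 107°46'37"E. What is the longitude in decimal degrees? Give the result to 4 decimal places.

107.7769°E

107° + 46′/60 + 37″/3600 = 107 + 0.76667 + 0.01028 = 107.7769°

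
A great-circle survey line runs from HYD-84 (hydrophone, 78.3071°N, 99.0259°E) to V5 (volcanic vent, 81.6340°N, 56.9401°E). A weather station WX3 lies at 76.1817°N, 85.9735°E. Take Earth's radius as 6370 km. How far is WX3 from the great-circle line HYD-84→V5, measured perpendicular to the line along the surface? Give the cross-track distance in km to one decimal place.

δ₁₃ = central angle HYD-84→WX3 = 0.062277 rad  (haversine)
θ₁₃ = bearing HYD-84→WX3 = 240.079°,  θ₁₂ = bearing HYD-84→V5 = 314.182°
dₓₜ = R·arcsin(sin δ₁₃ · sin(θ₁₃ − θ₁₂)) = 6370·arcsin(0.06224·sin(-74.103°)) = -381.511 km
|dₓₜ| = 381.511 km

381.5 km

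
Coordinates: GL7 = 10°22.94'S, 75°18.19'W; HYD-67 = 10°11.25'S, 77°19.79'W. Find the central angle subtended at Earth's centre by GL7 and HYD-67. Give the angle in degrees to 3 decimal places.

2.004°

GL7: φ = -10.38233°, λ = -75.30317°
HYD-67: φ = -10.18750°, λ = -77.32983°
Δφ = 0.1948°,  Δλ = -2.0267°
a = sin²(Δφ/2) + cos φ₁ cos φ₂ sin²(Δλ/2) = 0.000306
c = 2·arcsin(√a) = 0.034969 rad = 2.0036°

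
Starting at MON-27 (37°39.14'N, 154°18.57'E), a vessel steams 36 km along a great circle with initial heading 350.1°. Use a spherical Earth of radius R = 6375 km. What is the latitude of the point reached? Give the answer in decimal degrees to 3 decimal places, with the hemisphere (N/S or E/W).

37.971°N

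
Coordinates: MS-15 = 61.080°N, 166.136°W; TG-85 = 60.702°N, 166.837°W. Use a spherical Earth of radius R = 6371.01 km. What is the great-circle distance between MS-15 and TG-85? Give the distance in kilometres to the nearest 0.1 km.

Δφ = -0.3780°,  Δλ = -0.7010°
a = sin²(Δφ/2) + cos φ₁ cos φ₂ sin²(Δλ/2) = 0.000020
c = 2·arcsin(√a) = 0.008885 rad = 0.5091°
d = R·c = 6371.01 × 0.008885 = 56.6 km

56.6 km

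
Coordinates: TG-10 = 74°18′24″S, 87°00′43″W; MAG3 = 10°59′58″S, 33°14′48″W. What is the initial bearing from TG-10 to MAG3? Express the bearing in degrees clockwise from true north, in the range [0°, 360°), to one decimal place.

57.4°

TG-10: φ = -74.30667°, λ = -87.01194°
MAG3: φ = -10.99944°, λ = -33.24667°
Δλ = 53.7653°
y = sin Δλ · cos φ₂ = 0.791784
x = cos φ₁ sin φ₂ − sin φ₁ cos φ₂ cos Δλ = 0.506997
θ = atan2(y, x) = 57.3676° → 57.3676° (mod 360°)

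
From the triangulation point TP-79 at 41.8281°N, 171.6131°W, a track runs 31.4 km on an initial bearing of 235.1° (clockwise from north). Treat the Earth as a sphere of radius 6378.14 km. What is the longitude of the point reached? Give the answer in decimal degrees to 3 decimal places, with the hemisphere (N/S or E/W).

δ = d/R = 31.4/6378.14 = 0.004923 rad
φ₂ = arcsin(sin φ₁ cos δ + cos φ₁ sin δ cos θ)
   = arcsin(0.66690·0.99999 + 0.74515·0.00492·-0.57215) = 41.66630°
λ₂ = λ₁ + atan2(sin θ sin δ cos φ₁, cos δ − sin φ₁ sin φ₂) = -171.92278°

171.923°W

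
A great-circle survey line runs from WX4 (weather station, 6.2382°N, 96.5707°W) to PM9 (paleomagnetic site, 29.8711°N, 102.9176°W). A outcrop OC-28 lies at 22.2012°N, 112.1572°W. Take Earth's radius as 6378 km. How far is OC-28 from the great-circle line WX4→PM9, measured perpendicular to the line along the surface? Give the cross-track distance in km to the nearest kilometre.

1136 km

δ₁₃ = central angle WX4→OC-28 = 0.382878 rad  (haversine)
θ₁₃ = bearing WX4→OC-28 = 318.249°,  θ₁₂ = bearing WX4→PM9 = 346.570°
dₓₜ = R·arcsin(sin δ₁₃ · sin(θ₁₃ − θ₁₂)) = 6378·arcsin(0.37359·sin(-28.321°)) = -1136.416 km
|dₓₜ| = 1136.416 km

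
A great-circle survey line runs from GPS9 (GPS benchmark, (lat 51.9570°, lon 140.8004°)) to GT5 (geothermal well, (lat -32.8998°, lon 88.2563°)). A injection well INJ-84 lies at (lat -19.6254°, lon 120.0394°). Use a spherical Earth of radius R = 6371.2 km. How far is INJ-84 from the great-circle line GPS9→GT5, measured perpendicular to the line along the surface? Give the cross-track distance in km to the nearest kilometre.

δ₁₃ = central angle GPS9→INJ-84 = 1.288825 rad  (haversine)
θ₁₃ = bearing GPS9→INJ-84 = 200.341°,  θ₁₂ = bearing GPS9→GT5 = 222.130°
dₓₜ = R·arcsin(sin δ₁₃ · sin(θ₁₃ − θ₁₂)) = 6371.2·arcsin(0.96051·sin(-21.789°)) = -2322.632 km
|dₓₜ| = 2322.632 km

2323 km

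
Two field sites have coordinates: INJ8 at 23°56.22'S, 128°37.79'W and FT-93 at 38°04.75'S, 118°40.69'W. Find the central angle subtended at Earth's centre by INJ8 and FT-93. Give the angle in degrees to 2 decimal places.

16.49°

INJ8: φ = -23.93700°, λ = -128.62983°
FT-93: φ = -38.07917°, λ = -118.67817°
Δφ = -14.1422°,  Δλ = 9.9517°
a = sin²(Δφ/2) + cos φ₁ cos φ₂ sin²(Δλ/2) = 0.020566
c = 2·arcsin(√a) = 0.287811 rad = 16.4904°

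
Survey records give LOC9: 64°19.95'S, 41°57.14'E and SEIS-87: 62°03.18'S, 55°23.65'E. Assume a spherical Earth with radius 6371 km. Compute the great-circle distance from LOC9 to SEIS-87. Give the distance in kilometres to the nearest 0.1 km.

718.5 km

LOC9: φ = -64.33250°, λ = +41.95233°
SEIS-87: φ = -62.05300°, λ = +55.39417°
Δφ = 2.2795°,  Δλ = 13.4418°
a = sin²(Δφ/2) + cos φ₁ cos φ₂ sin²(Δλ/2) = 0.003176
c = 2·arcsin(√a) = 0.112773 rad = 6.4614°
d = R·c = 6371 × 0.112773 = 718.5 km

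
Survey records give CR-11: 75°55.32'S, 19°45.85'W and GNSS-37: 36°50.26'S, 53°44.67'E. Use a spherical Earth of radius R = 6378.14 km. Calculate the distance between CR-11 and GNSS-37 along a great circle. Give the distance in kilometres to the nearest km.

CR-11: φ = -75.92200°, λ = -19.76417°
GNSS-37: φ = -36.83767°, λ = +53.74450°
Δφ = 39.0843°,  Δλ = 73.5087°
a = sin²(Δφ/2) + cos φ₁ cos φ₂ sin²(Δλ/2) = 0.181597
c = 2·arcsin(√a) = 0.880448 rad = 50.4460°
d = R·c = 6378.14 × 0.880448 = 5615.6 km

5616 km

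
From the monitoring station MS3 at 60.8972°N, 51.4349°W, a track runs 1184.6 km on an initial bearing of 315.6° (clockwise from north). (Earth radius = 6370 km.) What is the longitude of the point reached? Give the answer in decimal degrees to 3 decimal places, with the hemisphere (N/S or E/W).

δ = d/R = 1184.6/6370 = 0.185965 rad
φ₂ = arcsin(sin φ₁ cos δ + cos φ₁ sin δ cos θ)
   = arcsin(0.87375·0.98276 + 0.48638·0.18490·0.71447) = 67.35905°
λ₂ = λ₁ + atan2(sin θ sin δ cos φ₁, cos δ − sin φ₁ sin φ₂) = -71.07137°

71.071°W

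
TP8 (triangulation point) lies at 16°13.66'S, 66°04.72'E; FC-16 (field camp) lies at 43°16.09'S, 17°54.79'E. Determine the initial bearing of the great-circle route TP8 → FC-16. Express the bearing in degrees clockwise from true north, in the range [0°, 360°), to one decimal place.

TP8: φ = -16.22767°, λ = +66.07867°
FC-16: φ = -43.26817°, λ = +17.91317°
Δλ = -48.1655°
y = sin Δλ · cos φ₂ = -0.542529
x = cos φ₁ sin φ₂ − sin φ₁ cos φ₂ cos Δλ = -0.522385
θ = atan2(y, x) = -133.9163° → 226.0837° (mod 360°)

226.1°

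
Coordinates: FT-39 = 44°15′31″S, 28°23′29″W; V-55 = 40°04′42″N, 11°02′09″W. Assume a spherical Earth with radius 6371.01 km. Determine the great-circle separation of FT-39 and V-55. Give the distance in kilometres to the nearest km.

9537 km

FT-39: φ = -44.25861°, λ = -28.39139°
V-55: φ = +40.07833°, λ = -11.03583°
Δφ = 84.3369°,  Δλ = 17.3556°
a = sin²(Δφ/2) + cos φ₁ cos φ₂ sin²(Δλ/2) = 0.463136
c = 2·arcsin(√a) = 1.497001 rad = 85.7718°
d = R·c = 6371.01 × 1.497001 = 9537.4 km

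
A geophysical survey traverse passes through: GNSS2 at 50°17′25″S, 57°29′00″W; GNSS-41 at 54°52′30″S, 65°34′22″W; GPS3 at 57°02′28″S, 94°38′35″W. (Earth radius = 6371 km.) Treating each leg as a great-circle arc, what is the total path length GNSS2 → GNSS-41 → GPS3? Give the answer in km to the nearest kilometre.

GNSS2: φ = -50.29028°, λ = -57.48333°
GNSS-41: φ = -54.87500°, λ = -65.57278°
GPS3: φ = -57.04111°, λ = -94.64306°
GNSS2→GNSS-41: c = 0.117178 rad, d = 746.54 km
GNSS-41→GPS3: c = 0.284319 rad, d = 1811.40 km
Total = 746.54 + 1811.40 = 2557.94 km

2558 km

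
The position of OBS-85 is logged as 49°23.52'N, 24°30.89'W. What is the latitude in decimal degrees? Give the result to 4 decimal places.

49.3920°N

49° + 23.52′/60 = 49 + 0.39200 = 49.3920°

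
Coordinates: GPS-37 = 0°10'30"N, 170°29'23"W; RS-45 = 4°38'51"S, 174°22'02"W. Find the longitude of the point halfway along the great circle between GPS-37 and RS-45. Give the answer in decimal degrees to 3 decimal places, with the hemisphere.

172.425°W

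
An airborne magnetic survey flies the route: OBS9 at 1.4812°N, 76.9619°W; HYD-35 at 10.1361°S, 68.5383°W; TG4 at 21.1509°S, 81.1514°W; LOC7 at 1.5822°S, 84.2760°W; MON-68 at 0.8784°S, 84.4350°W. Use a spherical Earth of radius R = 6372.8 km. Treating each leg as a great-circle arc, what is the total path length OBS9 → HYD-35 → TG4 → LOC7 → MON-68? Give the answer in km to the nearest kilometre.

5698 km

OBS9→HYD-35: c = 0.250056 rad, d = 1593.56 km
HYD-35→TG4: c = 0.285852 rad, d = 1821.68 km
TG4→LOC7: c = 0.345652 rad, d = 2202.77 km
LOC7→MON-68: c = 0.012593 rad, d = 80.25 km
Total = 1593.56 + 1821.68 + 2202.77 + 80.25 = 5698.26 km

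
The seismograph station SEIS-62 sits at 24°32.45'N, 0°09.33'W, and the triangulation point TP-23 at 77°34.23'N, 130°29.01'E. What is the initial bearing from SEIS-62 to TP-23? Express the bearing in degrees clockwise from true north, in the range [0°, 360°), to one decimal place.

SEIS-62: φ = +24.54083°, λ = -0.15550°
TP-23: φ = +77.57050°, λ = +130.48350°
Δλ = 130.6390°
y = sin Δλ · cos φ₂ = 0.163329
x = cos φ₁ sin φ₂ − sin φ₁ cos φ₂ cos Δλ = 0.946568
θ = atan2(y, x) = 9.7899° → 9.7899° (mod 360°)

9.8°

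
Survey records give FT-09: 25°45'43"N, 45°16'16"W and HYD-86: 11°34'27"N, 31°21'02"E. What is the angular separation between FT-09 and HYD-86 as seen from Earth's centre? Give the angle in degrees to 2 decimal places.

73.06°

FT-09: φ = +25.76194°, λ = -45.27111°
HYD-86: φ = +11.57417°, λ = +31.35056°
Δφ = -14.1878°,  Δλ = 76.6217°
a = sin²(Δφ/2) + cos φ₁ cos φ₂ sin²(Δλ/2) = 0.354326
c = 2·arcsin(√a) = 1.275160 rad = 73.0613°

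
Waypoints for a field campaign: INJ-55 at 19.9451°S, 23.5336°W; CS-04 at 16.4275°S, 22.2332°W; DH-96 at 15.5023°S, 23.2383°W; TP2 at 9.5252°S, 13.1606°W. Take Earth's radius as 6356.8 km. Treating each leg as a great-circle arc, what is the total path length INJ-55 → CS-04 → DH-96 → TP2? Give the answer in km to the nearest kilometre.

INJ-55→CS-04: c = 0.065069 rad, d = 413.63 km
CS-04→DH-96: c = 0.023349 rad, d = 148.43 km
DH-96→TP2: c = 0.200831 rad, d = 1276.64 km
Total = 413.63 + 148.43 + 1276.64 = 1838.70 km

1839 km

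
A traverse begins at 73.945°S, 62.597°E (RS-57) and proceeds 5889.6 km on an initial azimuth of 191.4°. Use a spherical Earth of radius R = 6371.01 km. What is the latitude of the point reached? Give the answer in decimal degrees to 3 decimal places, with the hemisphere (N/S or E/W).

δ = d/R = 5889.6/6371.01 = 0.924437 rad
φ₂ = arcsin(sin φ₁ cos δ + cos φ₁ sin δ cos θ)
   = arcsin(-0.96100·0.60228 + 0.27656·0.79828·-0.98027) = -52.67509°
λ₂ = λ₁ + atan2(sin θ sin δ cos φ₁, cos δ − sin φ₁ sin φ₂) = -102.31929°

52.675°S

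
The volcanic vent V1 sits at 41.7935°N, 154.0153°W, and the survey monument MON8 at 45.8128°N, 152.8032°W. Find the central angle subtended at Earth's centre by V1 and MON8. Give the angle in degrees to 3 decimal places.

Δφ = 4.0193°,  Δλ = 1.2121°
a = sin²(Δφ/2) + cos φ₁ cos φ₂ sin²(Δλ/2) = 0.001288
c = 2·arcsin(√a) = 0.071790 rad = 4.1133°

4.113°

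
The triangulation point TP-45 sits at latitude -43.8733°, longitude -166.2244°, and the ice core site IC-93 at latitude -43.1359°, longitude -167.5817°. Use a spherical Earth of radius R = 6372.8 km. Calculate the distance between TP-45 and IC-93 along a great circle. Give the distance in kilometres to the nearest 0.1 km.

136.8 km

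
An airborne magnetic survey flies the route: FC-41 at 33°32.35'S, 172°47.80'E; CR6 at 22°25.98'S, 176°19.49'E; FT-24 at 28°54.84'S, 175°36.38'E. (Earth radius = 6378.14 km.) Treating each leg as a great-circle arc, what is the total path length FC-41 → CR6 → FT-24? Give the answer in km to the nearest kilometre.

FC-41: φ = -33.53917°, λ = +172.79667°
CR6: φ = -22.43300°, λ = +176.32483°
FT-24: φ = -28.91400°, λ = +175.60633°
FC-41→CR6: c = 0.201279 rad, d = 1283.78 km
CR6→FT-24: c = 0.113677 rad, d = 725.05 km
Total = 1283.78 + 725.05 = 2008.83 km

2009 km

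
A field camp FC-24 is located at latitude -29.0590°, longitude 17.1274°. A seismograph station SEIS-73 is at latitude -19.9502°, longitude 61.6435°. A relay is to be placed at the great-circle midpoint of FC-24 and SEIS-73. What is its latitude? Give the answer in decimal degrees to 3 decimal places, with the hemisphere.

26.219°S

Bx = cos φ₂ cos Δλ = 0.670263,  By = cos φ₂ sin Δλ = 0.659036
φₘ = atan2(sin φ₁ + sin φ₂, √((cos φ₁ + Bx)² + By²)) = -26.21877°
λₘ = λ₁ + atan2(By, cos φ₁ + Bx) = 40.23684°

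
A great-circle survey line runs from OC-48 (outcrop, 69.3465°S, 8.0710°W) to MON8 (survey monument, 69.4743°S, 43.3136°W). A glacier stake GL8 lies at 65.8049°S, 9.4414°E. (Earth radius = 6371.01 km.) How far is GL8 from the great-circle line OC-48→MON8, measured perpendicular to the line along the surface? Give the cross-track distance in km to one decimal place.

36.4 km

δ₁₃ = central angle OC-48→GL8 = 0.131318 rad  (haversine)
θ₁₃ = bearing OC-48→GL8 = 70.366°,  θ₁₂ = bearing OC-48→MON8 = 252.869°
dₓₜ = R·arcsin(sin δ₁₃ · sin(θ₁₃ − θ₁₂)) = 6371.01·arcsin(0.13094·sin(-182.503°)) = 36.434 km
|dₓₜ| = 36.434 km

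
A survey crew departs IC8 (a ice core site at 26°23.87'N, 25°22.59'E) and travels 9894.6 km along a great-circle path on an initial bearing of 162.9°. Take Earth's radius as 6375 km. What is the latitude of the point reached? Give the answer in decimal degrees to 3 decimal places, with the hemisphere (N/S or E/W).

57.959°S

IC8: φ = +26.39783°, λ = +25.37650°
δ = d/R = 9894.6/6375 = 1.552094 rad
φ₂ = arcsin(sin φ₁ cos δ + cos φ₁ sin δ cos θ)
   = arcsin(0.44460·0.01870 + 0.89573·0.99983·-0.95579) = -57.95880°
λ₂ = λ₁ + atan2(sin θ sin δ cos φ₁, cos δ − sin φ₁ sin φ₂) = 59.02821°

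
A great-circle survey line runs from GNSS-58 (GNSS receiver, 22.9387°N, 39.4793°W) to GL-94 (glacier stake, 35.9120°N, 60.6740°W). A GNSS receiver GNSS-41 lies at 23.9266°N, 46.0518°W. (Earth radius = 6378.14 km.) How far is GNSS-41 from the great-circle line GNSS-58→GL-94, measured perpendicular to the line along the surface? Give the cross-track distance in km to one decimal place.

δ₁₃ = central angle GNSS-58→GNSS-41 = 0.106643 rad  (haversine)
θ₁₃ = bearing GNSS-58→GNSS-41 = 280.601°,  θ₁₂ = bearing GNSS-58→GL-94 = 310.017°
dₓₜ = R·arcsin(sin δ₁₃ · sin(θ₁₃ − θ₁₂)) = 6378.14·arcsin(0.10644·sin(-29.415°)) = -333.584 km
|dₓₜ| = 333.584 km

333.6 km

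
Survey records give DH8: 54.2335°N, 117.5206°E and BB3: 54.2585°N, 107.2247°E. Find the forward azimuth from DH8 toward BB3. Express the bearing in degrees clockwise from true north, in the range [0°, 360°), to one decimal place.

Δλ = -10.2959°
y = sin Δλ · cos φ₂ = -0.104402
x = cos φ₁ sin φ₂ − sin φ₁ cos φ₂ cos Δλ = 0.008068
θ = atan2(y, x) = -85.5810° → 274.4190° (mod 360°)

274.4°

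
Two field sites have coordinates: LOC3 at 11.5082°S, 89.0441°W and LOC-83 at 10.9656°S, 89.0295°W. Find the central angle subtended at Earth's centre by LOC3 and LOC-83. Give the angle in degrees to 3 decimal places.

Δφ = 0.5426°,  Δλ = 0.0146°
a = sin²(Δφ/2) + cos φ₁ cos φ₂ sin²(Δλ/2) = 0.000022
c = 2·arcsin(√a) = 0.009473 rad = 0.5428°

0.543°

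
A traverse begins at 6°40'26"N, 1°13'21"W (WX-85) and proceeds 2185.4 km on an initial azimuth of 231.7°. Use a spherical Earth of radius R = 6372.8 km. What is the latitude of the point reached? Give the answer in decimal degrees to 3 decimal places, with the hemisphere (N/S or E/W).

5.597°S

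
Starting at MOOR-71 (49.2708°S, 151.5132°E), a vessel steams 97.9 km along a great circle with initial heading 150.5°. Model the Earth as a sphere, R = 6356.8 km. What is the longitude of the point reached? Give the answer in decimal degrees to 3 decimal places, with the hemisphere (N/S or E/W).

δ = d/R = 97.9/6356.8 = 0.015401 rad
φ₂ = arcsin(sin φ₁ cos δ + cos φ₁ sin δ cos θ)
   = arcsin(-0.75780·0.99988 + 0.65248·0.01540·-0.87036) = -50.03685°
λ₂ = λ₁ + atan2(sin θ sin δ cos φ₁, cos δ − sin φ₁ sin φ₂) = 152.18969°

152.190°E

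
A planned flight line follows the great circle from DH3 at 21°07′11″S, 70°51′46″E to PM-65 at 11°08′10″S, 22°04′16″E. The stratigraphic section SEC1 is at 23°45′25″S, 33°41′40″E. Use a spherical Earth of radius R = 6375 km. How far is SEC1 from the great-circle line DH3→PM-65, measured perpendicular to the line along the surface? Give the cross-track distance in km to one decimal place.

973.6 km

DH3: φ = -21.11972°, λ = +70.86278°
PM-65: φ = -11.13611°, λ = +22.07111°
SEC1: φ = -23.75694°, λ = +33.69444°
δ₁₃ = central angle DH3→SEC1 = 0.599697 rad  (haversine)
θ₁₃ = bearing DH3→SEC1 = 258.450°,  θ₁₂ = bearing DH3→PM-65 = 274.087°
dₓₜ = R·arcsin(sin δ₁₃ · sin(θ₁₃ − θ₁₂)) = 6375·arcsin(0.56439·sin(-15.637°)) = -973.572 km
|dₓₜ| = 973.572 km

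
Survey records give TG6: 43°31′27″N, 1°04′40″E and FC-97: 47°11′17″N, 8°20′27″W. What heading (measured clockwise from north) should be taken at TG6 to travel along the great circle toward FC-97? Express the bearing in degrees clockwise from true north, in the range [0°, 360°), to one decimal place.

TG6: φ = +43.52417°, λ = +1.07778°
FC-97: φ = +47.18806°, λ = -8.34083°
Δλ = -9.4186°
y = sin Δλ · cos φ₂ = -0.111213
x = cos φ₁ sin φ₂ − sin φ₁ cos φ₂ cos Δλ = 0.070213
θ = atan2(y, x) = -57.7344° → 302.2656° (mod 360°)

302.3°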